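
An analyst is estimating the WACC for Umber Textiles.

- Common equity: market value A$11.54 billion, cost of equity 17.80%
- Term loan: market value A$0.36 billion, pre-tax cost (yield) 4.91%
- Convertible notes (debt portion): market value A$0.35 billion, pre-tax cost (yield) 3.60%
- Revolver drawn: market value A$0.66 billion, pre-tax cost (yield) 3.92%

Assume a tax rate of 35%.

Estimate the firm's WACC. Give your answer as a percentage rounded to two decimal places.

Total capital V = 11.54 + 0.36 + 0.35 + 0.66 = 12.91.
Equity: weight = 11.54/12.91 = 0.8939; cost = 17.8%.
Term loan: weight = 0.36/12.91 = 0.0279; after-tax cost = 4.91% × (1 − 35%) = 3.1915%.
Convertible notes (debt portion): weight = 0.35/12.91 = 0.0271; after-tax cost = 3.6% × (1 − 35%) = 2.3400%.
Revolver drawn: weight = 0.66/12.91 = 0.0511; after-tax cost = 3.92% × (1 − 35%) = 2.5480%.
WACC = 0.8939 × 17.8000% + 0.0279 × 3.1915% + 0.0271 × 2.3400% + 0.0511 × 2.5480% = 16.1938%.

16.19%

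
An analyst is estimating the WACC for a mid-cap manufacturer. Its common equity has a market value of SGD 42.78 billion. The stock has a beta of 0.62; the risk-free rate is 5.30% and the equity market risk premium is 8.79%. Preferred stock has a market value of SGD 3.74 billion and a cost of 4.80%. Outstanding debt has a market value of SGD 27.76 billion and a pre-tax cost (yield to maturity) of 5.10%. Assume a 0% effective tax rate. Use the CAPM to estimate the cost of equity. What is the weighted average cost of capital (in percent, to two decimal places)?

Cost of equity via CAPM: Re = 5.3% + 0.62 × 8.79% = 10.7498%.
Total capital V = 42.78 + 3.74 + 27.76 = 74.28.
Equity: weight = 42.78/74.28 = 0.5759; cost = 10.7498%.
Preferred: weight = 3.74/74.28 = 0.0504; cost = 4.8%.
Debt: weight = 27.76/74.28 = 0.3737; after-tax cost = 5.1% × (1 − 0%) = 5.1000%.
WACC = 0.5759 × 10.7498% + 0.0504 × 4.8000% + 0.3737 × 5.1000% = 8.3388%.

8.34%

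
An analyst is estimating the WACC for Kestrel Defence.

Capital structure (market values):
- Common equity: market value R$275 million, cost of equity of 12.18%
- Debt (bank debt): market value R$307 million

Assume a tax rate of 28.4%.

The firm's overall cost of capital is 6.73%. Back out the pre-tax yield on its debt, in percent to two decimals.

2.58%

Total capital V = 275 + 307 = 582.
Equity weight = 275/582 = 0.4725.
Bank debt weight = 307/582 = 0.5275.
Equity contribution = 0.4725 × 12.18% = 5.7552%.
Remaining for debt = 6.73% − 5.7552% = 0.9748%.
Rd × (1 − 28.4%) × 0.5275 = 0.9748%  ⇒  Rd = 2.5811%.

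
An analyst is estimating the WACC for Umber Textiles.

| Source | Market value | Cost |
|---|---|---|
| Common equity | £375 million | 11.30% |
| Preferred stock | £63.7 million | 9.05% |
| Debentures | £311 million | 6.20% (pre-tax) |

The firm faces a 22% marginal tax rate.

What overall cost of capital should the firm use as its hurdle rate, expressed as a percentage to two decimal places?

8.43%

Total capital V = 375 + 63.7 + 311 = 749.7.
Equity: weight = 375/749.7 = 0.5002; cost = 11.3%.
Preferred: weight = 63.7/749.7 = 0.0850; cost = 9.05%.
Debentures: weight = 311/749.7 = 0.4148; after-tax cost = 6.2% × (1 − 22%) = 4.8360%.
WACC = 0.5002 × 11.3000% + 0.0850 × 9.0500% + 0.4148 × 4.8360% = 8.4273%.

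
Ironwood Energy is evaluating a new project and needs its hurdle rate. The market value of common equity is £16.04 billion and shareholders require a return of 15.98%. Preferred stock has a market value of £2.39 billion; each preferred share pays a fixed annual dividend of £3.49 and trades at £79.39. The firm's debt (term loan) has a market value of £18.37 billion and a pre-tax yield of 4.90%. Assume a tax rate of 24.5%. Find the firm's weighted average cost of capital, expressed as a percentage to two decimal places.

Cost of preferred: Rp = 3.49 / 79.39 = 4.3960%.
Total capital V = 16.04 + 2.39 + 18.37 = 36.8.
Equity: weight = 16.04/36.8 = 0.4359; cost = 15.98%.
Preferred: weight = 2.39/36.8 = 0.0649; cost = 4.396%.
Term loan: weight = 18.37/36.8 = 0.4992; after-tax cost = 4.9% × (1 − 24.5%) = 3.6995%.
WACC = 0.4359 × 15.9800% + 0.0649 × 4.3960% + 0.4992 × 3.6995% = 9.0974%.

9.10%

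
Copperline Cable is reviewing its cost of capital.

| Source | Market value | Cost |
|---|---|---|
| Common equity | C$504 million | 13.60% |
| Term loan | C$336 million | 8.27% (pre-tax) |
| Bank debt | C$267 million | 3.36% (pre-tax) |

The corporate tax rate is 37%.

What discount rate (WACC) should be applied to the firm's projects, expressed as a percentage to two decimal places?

8.28%

Total capital V = 504 + 336 + 267 = 1107.
Equity: weight = 504/1107 = 0.4553; cost = 13.6%.
Term loan: weight = 336/1107 = 0.3035; after-tax cost = 8.27% × (1 − 37%) = 5.2101%.
Bank debt: weight = 267/1107 = 0.2412; after-tax cost = 3.36% × (1 − 37%) = 2.1168%.
WACC = 0.4553 × 13.6000% + 0.3035 × 5.2101% + 0.2412 × 2.1168% = 8.2838%.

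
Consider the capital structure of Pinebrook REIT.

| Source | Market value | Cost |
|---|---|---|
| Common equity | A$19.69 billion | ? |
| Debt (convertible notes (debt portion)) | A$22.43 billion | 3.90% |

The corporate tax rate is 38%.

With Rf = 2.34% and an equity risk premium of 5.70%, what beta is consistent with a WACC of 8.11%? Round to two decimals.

Total capital V = 19.69 + 22.43 = 42.12.
Equity weight = 19.69/42.12 = 0.4675.
Convertible notes (debt portion) weight = 22.43/42.12 = 0.5325.
Debt contribution = 0.5325 × 3.9% × (1 − 38%) = 1.2876%.
Required equity contribution = 8.11% − 1.2876% = 6.8224%  ⇒  Re = 14.5941%.
CAPM: 14.5941% = 2.34% + β × 5.7%  ⇒  β = 2.1498.

2.15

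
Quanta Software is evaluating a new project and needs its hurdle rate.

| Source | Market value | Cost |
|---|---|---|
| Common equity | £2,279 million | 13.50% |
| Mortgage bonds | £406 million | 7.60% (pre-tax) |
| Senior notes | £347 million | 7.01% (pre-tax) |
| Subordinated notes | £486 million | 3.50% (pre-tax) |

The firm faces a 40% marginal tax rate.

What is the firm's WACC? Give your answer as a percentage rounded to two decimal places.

Total capital V = 2279 + 406 + 347 + 486 = 3518.
Equity: weight = 2279/3518 = 0.6478; cost = 13.5%.
Mortgage bonds: weight = 406/3518 = 0.1154; after-tax cost = 7.6% × (1 − 40%) = 4.5600%.
Senior notes: weight = 347/3518 = 0.0986; after-tax cost = 7.01% × (1 − 40%) = 4.2060%.
Subordinated notes: weight = 486/3518 = 0.1381; after-tax cost = 3.5% × (1 − 40%) = 2.1000%.
WACC = 0.6478 × 13.5000% + 0.1154 × 4.5600% + 0.0986 × 4.2060% + 0.1381 × 2.1000% = 9.9767%.

9.98%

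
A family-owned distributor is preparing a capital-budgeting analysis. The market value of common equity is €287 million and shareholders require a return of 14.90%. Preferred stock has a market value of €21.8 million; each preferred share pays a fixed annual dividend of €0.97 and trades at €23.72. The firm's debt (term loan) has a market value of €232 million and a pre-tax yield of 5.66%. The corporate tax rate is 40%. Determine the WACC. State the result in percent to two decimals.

Cost of preferred: Rp = 0.97 / 23.72 = 4.0894%.
Total capital V = 287 + 21.8 + 232 = 540.8.
Equity: weight = 287/540.8 = 0.5307; cost = 14.9%.
Preferred: weight = 21.8/540.8 = 0.0403; cost = 4.0894%.
Term loan: weight = 232/540.8 = 0.4290; after-tax cost = 5.66% × (1 − 40%) = 3.3960%.
WACC = 0.5307 × 14.9000% + 0.0403 × 4.0894% + 0.4290 × 3.3960% = 9.5291%.

9.53%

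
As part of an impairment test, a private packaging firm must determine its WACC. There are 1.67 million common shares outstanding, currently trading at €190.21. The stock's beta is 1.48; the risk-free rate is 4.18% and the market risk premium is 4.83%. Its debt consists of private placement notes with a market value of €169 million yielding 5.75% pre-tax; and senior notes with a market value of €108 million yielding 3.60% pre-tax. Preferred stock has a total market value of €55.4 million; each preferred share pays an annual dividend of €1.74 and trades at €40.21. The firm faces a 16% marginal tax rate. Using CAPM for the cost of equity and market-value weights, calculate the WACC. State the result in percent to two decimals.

Cost of equity via CAPM: Re = 4.18% + 1.48 × 4.83% = 11.3284%.
Cost of preferred: Rp = 1.74 / 40.21 = 4.3273%.
Market value of equity E = 190.21 × 1.67m = 317.6507m.
Total capital V = 317.6507 + 55.4 + 169 + 108 = 650.0507.
Equity: weight = 317.6507/650.0507 = 0.4887; cost = 11.3284%.
Preferred: weight = 55.4/650.0507 = 0.0852; cost = 4.3273%.
Private placement notes: weight = 169/650.0507 = 0.2600; after-tax cost = 5.75% × (1 − 16%) = 4.8300%.
Senior notes: weight = 108/650.0507 = 0.1661; after-tax cost = 3.6% × (1 − 16%) = 3.0240%.
WACC = 0.4887 × 11.3284% + 0.0852 × 4.3273% + 0.2600 × 4.8300% + 0.1661 × 3.0240% = 7.6626%.

7.66%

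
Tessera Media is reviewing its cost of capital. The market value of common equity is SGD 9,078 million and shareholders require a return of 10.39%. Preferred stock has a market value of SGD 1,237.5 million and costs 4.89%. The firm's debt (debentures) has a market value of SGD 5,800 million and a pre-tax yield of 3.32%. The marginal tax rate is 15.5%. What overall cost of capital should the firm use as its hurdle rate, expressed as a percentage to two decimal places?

7.24%

Total capital V = 9078 + 1237.5 + 5800 = 16115.5.
Equity: weight = 9078/16115.5 = 0.5633; cost = 10.39%.
Preferred: weight = 1237.5/16115.5 = 0.0768; cost = 4.89%.
Debentures: weight = 5800/16115.5 = 0.3599; after-tax cost = 3.32% × (1 − 15.5%) = 2.8054%.
WACC = 0.5633 × 10.3900% + 0.0768 × 4.8900% + 0.3599 × 2.8054% = 7.2379%.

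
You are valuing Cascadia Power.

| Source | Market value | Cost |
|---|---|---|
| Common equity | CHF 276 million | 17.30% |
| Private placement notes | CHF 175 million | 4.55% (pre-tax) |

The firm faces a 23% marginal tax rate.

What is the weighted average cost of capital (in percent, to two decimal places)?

Total capital V = 276 + 175 = 451.
Equity: weight = 276/451 = 0.6120; cost = 17.3%.
Private placement notes: weight = 175/451 = 0.3880; after-tax cost = 4.55% × (1 − 23%) = 3.5035%.
WACC = 0.6120 × 17.3000% + 0.3880 × 3.5035% = 11.9466%.

11.95%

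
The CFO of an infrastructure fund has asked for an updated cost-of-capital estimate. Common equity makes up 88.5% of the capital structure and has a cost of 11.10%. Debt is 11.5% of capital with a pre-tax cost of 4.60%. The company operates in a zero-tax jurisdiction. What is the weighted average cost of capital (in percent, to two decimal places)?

10.35%

After-tax cost of debt = 4.6% × (1 − 0%) = 4.6000%.
WACC = 0.885 × 11.1000% + 0.115 × 4.6000% = 10.3525%.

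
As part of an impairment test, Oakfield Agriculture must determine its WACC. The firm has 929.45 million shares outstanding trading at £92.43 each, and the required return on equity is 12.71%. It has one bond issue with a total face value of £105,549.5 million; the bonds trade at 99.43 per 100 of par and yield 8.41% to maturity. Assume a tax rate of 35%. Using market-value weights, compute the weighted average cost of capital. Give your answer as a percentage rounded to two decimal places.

8.73%

Market value of equity E = 92.43 × 929.45m = 85909.0635m. Market value of debt D = 105549.5m × 99.43/100 = 104947.86785m.
Total capital V = 85909.0635 + 104947.86785 = 190856.93135.
Equity: weight = 85909.0635/190856.93135 = 0.4501; cost = 12.71%.
Bonds outstanding: weight = 104947.86785/190856.93135 = 0.5499; after-tax cost = 8.41% × (1 − 35%) = 5.4665%.
WACC = 0.4501 × 12.7100% + 0.5499 × 5.4665% = 8.7270%.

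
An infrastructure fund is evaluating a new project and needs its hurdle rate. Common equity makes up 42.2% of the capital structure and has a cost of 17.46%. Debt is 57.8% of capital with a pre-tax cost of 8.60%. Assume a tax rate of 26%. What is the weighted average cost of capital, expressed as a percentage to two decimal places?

After-tax cost of debt = 8.6% × (1 − 26%) = 6.3640%.
WACC = 0.422 × 17.4600% + 0.578 × 6.3640% = 11.0465%.

11.05%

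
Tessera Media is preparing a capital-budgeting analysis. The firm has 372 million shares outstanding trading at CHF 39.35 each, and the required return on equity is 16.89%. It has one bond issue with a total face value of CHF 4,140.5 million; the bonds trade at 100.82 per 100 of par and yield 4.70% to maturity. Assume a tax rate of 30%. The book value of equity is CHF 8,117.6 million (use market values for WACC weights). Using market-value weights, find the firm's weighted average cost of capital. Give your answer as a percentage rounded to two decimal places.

Market value of equity E = 39.35 × 372m = 14638.2m. Market value of debt D = 4140.5m × 100.82/100 = 4174.4521m.
Total capital V = 14638.2 + 4174.4521 = 18812.6521.
Equity: weight = 14638.2/18812.6521 = 0.7781; cost = 16.89%.
Bonds outstanding: weight = 4174.4521/18812.6521 = 0.2219; after-tax cost = 4.7% × (1 − 30%) = 3.2900%.
WACC = 0.7781 × 16.8900% + 0.2219 × 3.2900% = 13.8722%.

13.87%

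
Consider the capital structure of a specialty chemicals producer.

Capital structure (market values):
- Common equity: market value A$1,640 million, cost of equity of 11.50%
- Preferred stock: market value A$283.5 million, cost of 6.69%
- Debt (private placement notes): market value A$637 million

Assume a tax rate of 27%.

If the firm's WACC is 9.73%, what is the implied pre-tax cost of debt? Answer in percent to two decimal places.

8.94%

Total capital V = 1640 + 283.5 + 637 = 2560.5.
Equity weight = 1640/2560.5 = 0.6405.
Preferred weight = 283.5/2560.5 = 0.1107.
Private placement notes weight = 637/2560.5 = 0.2488.
Equity contribution = 0.6405 × 11.5% = 7.3657%.
Preferred contribution = 0.1107 × 6.69% = 0.7407%.
Remaining for debt = 9.73% − 8.1065% = 1.6235%.
Rd × (1 − 27%) × 0.2488 = 1.6235%  ⇒  Rd = 8.9397%.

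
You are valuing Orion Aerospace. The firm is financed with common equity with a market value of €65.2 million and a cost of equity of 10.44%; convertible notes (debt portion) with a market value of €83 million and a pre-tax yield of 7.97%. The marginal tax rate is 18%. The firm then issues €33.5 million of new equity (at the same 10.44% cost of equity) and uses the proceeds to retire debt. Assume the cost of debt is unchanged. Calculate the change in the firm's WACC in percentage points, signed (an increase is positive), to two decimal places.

+0.88 pp

Current WACC:
Total capital V = 65.2 + 83 = 148.2.
Equity: weight = 65.2/148.2 = 0.4399; cost = 10.44%.
Convertible notes (debt portion): weight = 83/148.2 = 0.5601; after-tax cost = 7.97% × (1 − 18%) = 6.5354%.
WACC = 0.4399 × 10.4400% + 0.5601 × 6.5354% = 8.2532%.
After the change:
Total capital V = 98.7 + 49.5 = 148.2.
Equity: weight = 98.7/148.2 = 0.6660; cost = 10.44%.
Convertible notes (debt portion): weight = 49.5/148.2 = 0.3340; after-tax cost = 7.97% × (1 − 18%) = 6.5354%.
WACC = 0.6660 × 10.4400% + 0.3340 × 6.5354% = 9.1358%.
Change in WACC = 9.1358% − 8.2532% = 0.8826 pp.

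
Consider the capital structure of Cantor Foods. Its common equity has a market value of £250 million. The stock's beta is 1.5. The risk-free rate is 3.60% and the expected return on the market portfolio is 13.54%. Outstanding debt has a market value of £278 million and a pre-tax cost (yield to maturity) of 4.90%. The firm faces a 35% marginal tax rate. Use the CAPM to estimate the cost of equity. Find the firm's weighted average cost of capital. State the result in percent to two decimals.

Market risk premium = 13.54% − 3.6% = 9.94%.
Cost of equity via CAPM: Re = 3.6% + 1.5 × 9.94% = 18.5100%.
Total capital V = 250 + 278 = 528.
Equity: weight = 250/528 = 0.4735; cost = 18.51%.
Debt: weight = 278/528 = 0.5265; after-tax cost = 4.9% × (1 − 35%) = 3.1850%.
WACC = 0.4735 × 18.5100% + 0.5265 × 3.1850% = 10.4412%.

10.44%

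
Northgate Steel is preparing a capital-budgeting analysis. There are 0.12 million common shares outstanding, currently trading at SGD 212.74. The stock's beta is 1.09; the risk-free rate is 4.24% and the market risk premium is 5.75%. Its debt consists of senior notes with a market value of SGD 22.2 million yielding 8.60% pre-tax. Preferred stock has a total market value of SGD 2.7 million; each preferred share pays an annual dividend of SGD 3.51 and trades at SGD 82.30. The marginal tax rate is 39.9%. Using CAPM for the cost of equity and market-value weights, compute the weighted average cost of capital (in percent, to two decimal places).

Cost of equity via CAPM: Re = 4.24% + 1.09 × 5.75% = 10.5075%.
Cost of preferred: Rp = 3.51 / 82.3 = 4.2649%.
Market value of equity E = 212.74 × 0.12m = 25.5288m.
Total capital V = 25.5288 + 2.7 + 22.2 = 50.4288.
Equity: weight = 25.5288/50.4288 = 0.5062; cost = 10.5075%.
Preferred: weight = 2.7/50.4288 = 0.0535; cost = 4.2649%.
Senior notes: weight = 22.2/50.4288 = 0.4402; after-tax cost = 8.6% × (1 − 39.9%) = 5.1686%.
WACC = 0.5062 × 10.5075% + 0.0535 × 4.2649% + 0.4402 × 5.1686% = 7.8230%.

7.82%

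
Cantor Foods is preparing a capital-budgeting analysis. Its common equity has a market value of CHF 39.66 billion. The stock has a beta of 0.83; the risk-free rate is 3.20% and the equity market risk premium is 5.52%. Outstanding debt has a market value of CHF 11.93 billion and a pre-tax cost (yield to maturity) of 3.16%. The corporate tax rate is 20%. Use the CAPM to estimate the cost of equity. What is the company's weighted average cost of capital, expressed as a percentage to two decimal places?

6.57%

Cost of equity via CAPM: Re = 3.2% + 0.83 × 5.52% = 7.7816%.
Total capital V = 39.66 + 11.93 = 51.59.
Equity: weight = 39.66/51.59 = 0.7688; cost = 7.7816%.
Debt: weight = 11.93/51.59 = 0.2312; after-tax cost = 3.16% × (1 − 20%) = 2.5280%.
WACC = 0.7688 × 7.7816% + 0.2312 × 2.5280% = 6.5667%.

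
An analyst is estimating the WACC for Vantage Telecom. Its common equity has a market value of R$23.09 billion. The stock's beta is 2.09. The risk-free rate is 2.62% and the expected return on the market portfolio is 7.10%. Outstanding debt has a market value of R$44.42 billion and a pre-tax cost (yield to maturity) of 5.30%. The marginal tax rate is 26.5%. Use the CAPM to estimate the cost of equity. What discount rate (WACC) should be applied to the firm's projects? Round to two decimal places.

6.66%

Market risk premium = 7.1% − 2.62% = 4.48%.
Cost of equity via CAPM: Re = 2.62% + 2.09 × 4.48% = 11.9832%.
Total capital V = 23.09 + 44.42 = 67.51.
Equity: weight = 23.09/67.51 = 0.3420; cost = 11.9832%.
Debt: weight = 44.42/67.51 = 0.6580; after-tax cost = 5.3% × (1 − 26.5%) = 3.8955%.
WACC = 0.3420 × 11.9832% + 0.6580 × 3.8955% = 6.6617%.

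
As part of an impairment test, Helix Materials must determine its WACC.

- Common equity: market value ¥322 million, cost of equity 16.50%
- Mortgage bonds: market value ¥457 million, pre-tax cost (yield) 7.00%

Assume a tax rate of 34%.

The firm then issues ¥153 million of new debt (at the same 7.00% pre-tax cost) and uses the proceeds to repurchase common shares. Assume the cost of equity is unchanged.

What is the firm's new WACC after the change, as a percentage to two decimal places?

7.20%

After the change:
Total capital V = 169 + 610 = 779.
Equity: weight = 169/779 = 0.2169; cost = 16.5%.
Mortgage bonds: weight = 610/779 = 0.7831; after-tax cost = 7% × (1 − 34%) = 4.6200%.
WACC = 0.2169 × 16.5000% + 0.7831 × 4.6200% = 7.1973%.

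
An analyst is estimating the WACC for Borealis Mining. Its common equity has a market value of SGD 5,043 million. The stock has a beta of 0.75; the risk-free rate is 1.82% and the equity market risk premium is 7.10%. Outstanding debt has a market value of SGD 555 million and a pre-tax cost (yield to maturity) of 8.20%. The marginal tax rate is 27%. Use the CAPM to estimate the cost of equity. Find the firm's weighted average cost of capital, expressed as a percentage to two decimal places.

7.03%

Cost of equity via CAPM: Re = 1.82% + 0.75 × 7.1% = 7.1450%.
Total capital V = 5043 + 555 = 5598.
Equity: weight = 5043/5598 = 0.9009; cost = 7.145%.
Debt: weight = 555/5598 = 0.0991; after-tax cost = 8.2% × (1 − 27%) = 5.9860%.
WACC = 0.9009 × 7.1450% + 0.0991 × 5.9860% = 7.0301%.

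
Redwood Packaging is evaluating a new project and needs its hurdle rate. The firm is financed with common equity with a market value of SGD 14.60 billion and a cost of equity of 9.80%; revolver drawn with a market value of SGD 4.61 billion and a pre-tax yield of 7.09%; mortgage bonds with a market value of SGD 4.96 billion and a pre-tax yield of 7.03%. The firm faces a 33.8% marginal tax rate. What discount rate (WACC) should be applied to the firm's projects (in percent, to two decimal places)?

7.77%

Total capital V = 14.6 + 4.61 + 4.96 = 24.17.
Equity: weight = 14.6/24.17 = 0.6041; cost = 9.8%.
Revolver drawn: weight = 4.61/24.17 = 0.1907; after-tax cost = 7.09% × (1 − 33.8%) = 4.6936%.
Mortgage bonds: weight = 4.96/24.17 = 0.2052; after-tax cost = 7.03% × (1 − 33.8%) = 4.6539%.
WACC = 0.6041 × 9.8000% + 0.1907 × 4.6936% + 0.2052 × 4.6539% = 7.7700%.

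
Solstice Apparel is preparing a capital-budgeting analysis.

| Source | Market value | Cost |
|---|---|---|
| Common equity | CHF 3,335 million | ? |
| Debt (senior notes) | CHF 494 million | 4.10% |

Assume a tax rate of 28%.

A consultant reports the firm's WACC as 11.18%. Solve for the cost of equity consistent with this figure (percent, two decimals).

12.40%

Total capital V = 3335 + 494 = 3829.
Equity weight = 3335/3829 = 0.8710.
Senior notes weight = 494/3829 = 0.1290.
Debt contribution = 0.1290 × 4.1% × (1 − 28%) = 0.3809%.
Required equity contribution = 11.18% − 0.3809% = 10.7991%.
Re = 10.7991% / 0.8710 = 12.3988%.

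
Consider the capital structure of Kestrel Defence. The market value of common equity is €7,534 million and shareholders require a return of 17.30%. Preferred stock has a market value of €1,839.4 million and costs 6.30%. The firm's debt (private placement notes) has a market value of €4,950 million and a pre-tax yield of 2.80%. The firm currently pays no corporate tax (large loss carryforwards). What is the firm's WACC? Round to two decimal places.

Total capital V = 7534 + 1839.4 + 4950 = 14323.4.
Equity: weight = 7534/14323.4 = 0.5260; cost = 17.3%.
Preferred: weight = 1839.4/14323.4 = 0.1284; cost = 6.3%.
Private placement notes: weight = 4950/14323.4 = 0.3456; after-tax cost = 2.8% × (1 − 0%) = 2.8000%.
WACC = 0.5260 × 17.3000% + 0.1284 × 6.3000% + 0.3456 × 2.8000% = 10.8764%.

10.88%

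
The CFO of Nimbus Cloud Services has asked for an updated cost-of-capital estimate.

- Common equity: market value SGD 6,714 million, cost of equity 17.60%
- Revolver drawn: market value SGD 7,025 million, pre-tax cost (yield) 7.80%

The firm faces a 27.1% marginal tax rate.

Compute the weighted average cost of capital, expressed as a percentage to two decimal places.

11.51%

Total capital V = 6714 + 7025 = 13739.
Equity: weight = 6714/13739 = 0.4887; cost = 17.6%.
Revolver drawn: weight = 7025/13739 = 0.5113; after-tax cost = 7.8% × (1 − 27.1%) = 5.6862%.
WACC = 0.4887 × 17.6000% + 0.5113 × 5.6862% = 11.5083%.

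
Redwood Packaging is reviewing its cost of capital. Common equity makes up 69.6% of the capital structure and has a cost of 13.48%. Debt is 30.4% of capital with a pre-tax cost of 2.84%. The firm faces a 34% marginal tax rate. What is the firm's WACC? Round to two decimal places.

After-tax cost of debt = 2.84% × (1 − 34%) = 1.8744%.
WACC = 0.696 × 13.4800% + 0.304 × 1.8744% = 9.9519%.

9.95%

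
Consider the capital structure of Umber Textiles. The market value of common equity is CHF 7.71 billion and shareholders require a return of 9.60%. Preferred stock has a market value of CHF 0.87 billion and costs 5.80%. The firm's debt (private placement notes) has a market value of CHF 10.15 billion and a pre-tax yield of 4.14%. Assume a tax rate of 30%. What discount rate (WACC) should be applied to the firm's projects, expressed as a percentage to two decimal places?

5.79%

Total capital V = 7.71 + 0.87 + 10.15 = 18.73.
Equity: weight = 7.71/18.73 = 0.4116; cost = 9.6%.
Preferred: weight = 0.87/18.73 = 0.0464; cost = 5.8%.
Private placement notes: weight = 10.15/18.73 = 0.5419; after-tax cost = 4.14% × (1 − 30%) = 2.8980%.
WACC = 0.4116 × 9.6000% + 0.0464 × 5.8000% + 0.5419 × 2.8980% = 5.7916%.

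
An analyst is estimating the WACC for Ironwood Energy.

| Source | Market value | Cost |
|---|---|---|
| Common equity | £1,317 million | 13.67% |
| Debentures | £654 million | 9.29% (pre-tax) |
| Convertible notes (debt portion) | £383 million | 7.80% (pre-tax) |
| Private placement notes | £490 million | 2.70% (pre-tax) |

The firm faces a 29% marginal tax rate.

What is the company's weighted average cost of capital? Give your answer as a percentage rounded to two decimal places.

Total capital V = 1317 + 654 + 383 + 490 = 2844.
Equity: weight = 1317/2844 = 0.4631; cost = 13.67%.
Debentures: weight = 654/2844 = 0.2300; after-tax cost = 9.29% × (1 − 29%) = 6.5959%.
Convertible notes (debt portion): weight = 383/2844 = 0.1347; after-tax cost = 7.8% × (1 − 29%) = 5.5380%.
Private placement notes: weight = 490/2844 = 0.1723; after-tax cost = 2.7% × (1 − 29%) = 1.9170%.
WACC = 0.4631 × 13.6700% + 0.2300 × 6.5959% + 0.1347 × 5.5380% + 0.1723 × 1.9170% = 8.9232%.

8.92%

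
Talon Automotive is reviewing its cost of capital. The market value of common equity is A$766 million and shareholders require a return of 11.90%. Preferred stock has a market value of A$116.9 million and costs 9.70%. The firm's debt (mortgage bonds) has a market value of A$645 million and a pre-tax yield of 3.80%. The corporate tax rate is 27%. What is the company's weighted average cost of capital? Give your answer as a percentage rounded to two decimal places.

Total capital V = 766 + 116.9 + 645 = 1527.9.
Equity: weight = 766/1527.9 = 0.5013; cost = 11.9%.
Preferred: weight = 116.9/1527.9 = 0.0765; cost = 9.7%.
Mortgage bonds: weight = 645/1527.9 = 0.4221; after-tax cost = 3.8% × (1 − 27%) = 2.7740%.
WACC = 0.5013 × 11.9000% + 0.0765 × 9.7000% + 0.4221 × 2.7740% = 7.8792%.

7.88%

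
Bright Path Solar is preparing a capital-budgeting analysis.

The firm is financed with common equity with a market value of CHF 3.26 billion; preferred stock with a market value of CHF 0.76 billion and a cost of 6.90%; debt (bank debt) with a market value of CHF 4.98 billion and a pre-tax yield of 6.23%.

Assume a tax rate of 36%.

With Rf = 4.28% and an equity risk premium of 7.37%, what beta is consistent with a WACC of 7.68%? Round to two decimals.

1.25

Total capital V = 3.26 + 0.76 + 4.98 = 9.
Equity weight = 3.26/9 = 0.3622.
Preferred weight = 0.76/9 = 0.0844.
Bank debt weight = 4.98/9 = 0.5533.
Debt contribution = 0.5533 × 6.23% × (1 − 36%) = 2.2063%.
Preferred contribution = 0.0844 × 6.9% = 0.5827%.
Required equity contribution = 7.68% − 2.7889% = 4.8911%  ⇒  Re = 13.5030%.
CAPM: 13.5030% = 4.28% + β × 7.37%  ⇒  β = 1.2514.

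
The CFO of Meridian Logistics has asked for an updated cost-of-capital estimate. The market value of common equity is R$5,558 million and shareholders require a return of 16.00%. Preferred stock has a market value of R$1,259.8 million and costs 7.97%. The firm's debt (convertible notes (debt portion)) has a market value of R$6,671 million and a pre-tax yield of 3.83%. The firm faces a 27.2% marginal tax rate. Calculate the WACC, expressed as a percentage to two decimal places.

8.72%

Total capital V = 5558 + 1259.8 + 6671 = 13488.8.
Equity: weight = 5558/13488.8 = 0.4120; cost = 16%.
Preferred: weight = 1259.8/13488.8 = 0.0934; cost = 7.97%.
Convertible notes (debt portion): weight = 6671/13488.8 = 0.4946; after-tax cost = 3.83% × (1 − 27.2%) = 2.7882%.
WACC = 0.4120 × 16.0000% + 0.0934 × 7.9700% + 0.4946 × 2.7882% = 8.7160%.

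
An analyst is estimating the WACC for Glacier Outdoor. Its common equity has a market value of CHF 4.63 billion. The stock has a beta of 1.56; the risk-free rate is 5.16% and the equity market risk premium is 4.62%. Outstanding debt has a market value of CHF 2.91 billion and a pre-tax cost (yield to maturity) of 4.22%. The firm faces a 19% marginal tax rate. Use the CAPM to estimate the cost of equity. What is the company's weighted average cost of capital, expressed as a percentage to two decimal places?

8.91%

Cost of equity via CAPM: Re = 5.16% + 1.56 × 4.62% = 12.3672%.
Total capital V = 4.63 + 2.91 = 7.54.
Equity: weight = 4.63/7.54 = 0.6141; cost = 12.3672%.
Debt: weight = 2.91/7.54 = 0.3859; after-tax cost = 4.22% × (1 − 19%) = 3.4182%.
WACC = 0.6141 × 12.3672% + 0.3859 × 3.4182% = 8.9134%.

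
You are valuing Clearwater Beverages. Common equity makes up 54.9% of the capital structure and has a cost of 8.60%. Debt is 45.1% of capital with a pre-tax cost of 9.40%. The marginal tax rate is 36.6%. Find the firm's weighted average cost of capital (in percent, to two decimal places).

After-tax cost of debt = 9.4% × (1 − 36.6%) = 5.9596%.
WACC = 0.549 × 8.6000% + 0.451 × 5.9596% = 7.4092%.

7.41%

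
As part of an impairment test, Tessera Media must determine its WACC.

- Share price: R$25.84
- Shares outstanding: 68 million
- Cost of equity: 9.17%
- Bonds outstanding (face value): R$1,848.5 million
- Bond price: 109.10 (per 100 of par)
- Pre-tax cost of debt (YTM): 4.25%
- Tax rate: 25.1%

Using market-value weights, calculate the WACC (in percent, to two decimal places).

Market value of equity E = 25.84 × 68m = 1757.12m. Market value of debt D = 1848.5m × 109.1/100 = 2016.7135m.
Total capital V = 1757.12 + 2016.7135 = 3773.8335.
Equity: weight = 1757.12/3773.8335 = 0.4656; cost = 9.17%.
Bonds outstanding: weight = 2016.7135/3773.8335 = 0.5344; after-tax cost = 4.25% × (1 − 25.1%) = 3.1833%.
WACC = 0.4656 × 9.1700% + 0.5344 × 3.1833% = 5.9707%.

5.97%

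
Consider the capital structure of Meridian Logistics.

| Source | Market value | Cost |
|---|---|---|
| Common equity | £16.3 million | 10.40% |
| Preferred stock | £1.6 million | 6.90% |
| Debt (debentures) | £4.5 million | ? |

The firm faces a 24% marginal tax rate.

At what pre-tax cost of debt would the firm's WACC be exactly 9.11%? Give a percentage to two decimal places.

6.87%

Total capital V = 16.3 + 1.6 + 4.5 = 22.4.
Equity weight = 16.3/22.4 = 0.7277.
Preferred weight = 1.6/22.4 = 0.0714.
Debentures weight = 4.5/22.4 = 0.2009.
Equity contribution = 0.7277 × 10.4% = 7.5679%.
Preferred contribution = 0.0714 × 6.9% = 0.4929%.
Remaining for debt = 9.11% − 8.0607% = 1.0493%.
Rd × (1 − 24%) × 0.2009 = 1.0493%  ⇒  Rd = 6.8725%.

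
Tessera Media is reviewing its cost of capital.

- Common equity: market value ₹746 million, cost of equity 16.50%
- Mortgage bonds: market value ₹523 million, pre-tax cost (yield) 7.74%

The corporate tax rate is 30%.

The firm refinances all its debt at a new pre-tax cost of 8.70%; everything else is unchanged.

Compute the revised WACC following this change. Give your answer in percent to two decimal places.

After the change:
Total capital V = 746 + 523 = 1269.
Equity: weight = 746/1269 = 0.5879; cost = 16.5%.
Mortgage bonds: weight = 523/1269 = 0.4121; after-tax cost = 8.7% × (1 − 30%) = 6.0900%.
WACC = 0.5879 × 16.5000% + 0.4121 × 6.0900% = 12.2097%.

12.21%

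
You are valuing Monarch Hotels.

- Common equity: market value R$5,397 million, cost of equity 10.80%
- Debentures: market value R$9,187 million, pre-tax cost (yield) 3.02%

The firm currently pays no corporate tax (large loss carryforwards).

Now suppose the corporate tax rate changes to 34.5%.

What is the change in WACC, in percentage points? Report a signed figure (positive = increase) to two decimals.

-0.66 pp

Current WACC:
Total capital V = 5397 + 9187 = 14584.
Equity: weight = 5397/14584 = 0.3701; cost = 10.8%.
Debentures: weight = 9187/14584 = 0.6299; after-tax cost = 3.02% × (1 − 0%) = 3.0200%.
WACC = 0.3701 × 10.8000% + 0.6299 × 3.0200% = 5.8991%.
After the change:
Total capital V = 5397 + 9187 = 14584.
Equity: weight = 5397/14584 = 0.3701; cost = 10.8%.
Debentures: weight = 9187/14584 = 0.6299; after-tax cost = 3.02% × (1 − 34.5%) = 1.9781%.
WACC = 0.3701 × 10.8000% + 0.6299 × 1.9781% = 5.2428%.
Change in WACC = 5.2428% − 5.8991% = -0.6563 pp.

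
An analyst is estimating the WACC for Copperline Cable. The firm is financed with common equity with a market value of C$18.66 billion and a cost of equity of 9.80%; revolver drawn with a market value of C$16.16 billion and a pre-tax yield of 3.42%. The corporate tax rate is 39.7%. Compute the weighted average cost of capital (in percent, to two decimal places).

6.21%

Total capital V = 18.66 + 16.16 = 34.82.
Equity: weight = 18.66/34.82 = 0.5359; cost = 9.8%.
Revolver drawn: weight = 16.16/34.82 = 0.4641; after-tax cost = 3.42% × (1 − 39.7%) = 2.0623%.
WACC = 0.5359 × 9.8000% + 0.4641 × 2.0623% = 6.2089%.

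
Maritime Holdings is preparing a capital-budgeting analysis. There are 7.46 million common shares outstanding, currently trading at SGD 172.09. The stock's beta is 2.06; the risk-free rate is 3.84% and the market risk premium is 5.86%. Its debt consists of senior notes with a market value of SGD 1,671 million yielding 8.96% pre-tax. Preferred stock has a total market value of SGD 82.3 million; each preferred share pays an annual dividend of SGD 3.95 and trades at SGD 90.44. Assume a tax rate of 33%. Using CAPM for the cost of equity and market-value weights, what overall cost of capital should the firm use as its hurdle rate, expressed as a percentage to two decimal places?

10.15%

Cost of equity via CAPM: Re = 3.84% + 2.06 × 5.86% = 15.9116%.
Cost of preferred: Rp = 3.95 / 90.44 = 4.3675%.
Market value of equity E = 172.09 × 7.46m = 1283.7914m.
Total capital V = 1283.7914 + 82.3 + 1671 = 3037.0914.
Equity: weight = 1283.7914/3037.0914 = 0.4227; cost = 15.9116%.
Preferred: weight = 82.3/3037.0914 = 0.0271; cost = 4.3675%.
Senior notes: weight = 1671/3037.0914 = 0.5502; after-tax cost = 8.96% × (1 − 33%) = 6.0032%.
WACC = 0.4227 × 15.9116% + 0.0271 × 4.3675% + 0.5502 × 6.0032% = 10.1472%.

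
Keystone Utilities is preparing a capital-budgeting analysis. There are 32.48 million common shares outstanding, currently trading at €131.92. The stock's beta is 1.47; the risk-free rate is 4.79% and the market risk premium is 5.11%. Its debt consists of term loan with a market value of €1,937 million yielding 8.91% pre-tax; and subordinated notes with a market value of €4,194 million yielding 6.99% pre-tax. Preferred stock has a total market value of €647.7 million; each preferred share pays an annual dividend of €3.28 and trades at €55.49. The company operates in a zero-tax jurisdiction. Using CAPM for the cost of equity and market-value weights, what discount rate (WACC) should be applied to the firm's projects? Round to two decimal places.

9.32%

Cost of equity via CAPM: Re = 4.79% + 1.47 × 5.11% = 12.3017%.
Cost of preferred: Rp = 3.28 / 55.49 = 5.9110%.
Market value of equity E = 131.92 × 32.48m = 4284.7616m.
Total capital V = 4284.7616 + 647.7 + 1937 + 4194 = 11063.4616.
Equity: weight = 4284.7616/11063.4616 = 0.3873; cost = 12.3017%.
Preferred: weight = 647.7/11063.4616 = 0.0585; cost = 5.911%.
Term loan: weight = 1937/11063.4616 = 0.1751; after-tax cost = 8.91% × (1 − 0%) = 8.9100%.
Subordinated notes: weight = 4194/11063.4616 = 0.3791; after-tax cost = 6.99% × (1 − 0%) = 6.9900%.
WACC = 0.3873 × 12.3017% + 0.0585 × 5.9110% + 0.1751 × 8.9100% + 0.3791 × 6.9900% = 9.3202%.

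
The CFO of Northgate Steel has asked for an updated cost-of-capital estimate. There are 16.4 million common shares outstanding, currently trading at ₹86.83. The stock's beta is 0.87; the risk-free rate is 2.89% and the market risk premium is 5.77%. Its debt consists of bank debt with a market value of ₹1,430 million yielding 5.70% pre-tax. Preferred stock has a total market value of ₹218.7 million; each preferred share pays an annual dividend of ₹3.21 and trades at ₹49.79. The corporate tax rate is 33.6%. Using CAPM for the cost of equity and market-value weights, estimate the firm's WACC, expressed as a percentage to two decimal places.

5.89%

Cost of equity via CAPM: Re = 2.89% + 0.87 × 5.77% = 7.9099%.
Cost of preferred: Rp = 3.21 / 49.79 = 6.4471%.
Market value of equity E = 86.83 × 16.4m = 1424.012m.
Total capital V = 1424.012 + 218.7 + 1430 = 3072.712.
Equity: weight = 1424.012/3072.712 = 0.4634; cost = 7.9099%.
Preferred: weight = 218.7/3072.712 = 0.0712; cost = 6.4471%.
Bank debt: weight = 1430/3072.712 = 0.4654; after-tax cost = 5.7% × (1 − 33.6%) = 3.7848%.
WACC = 0.4634 × 7.9099% + 0.0712 × 6.4471% + 0.4654 × 3.7848% = 5.8860%.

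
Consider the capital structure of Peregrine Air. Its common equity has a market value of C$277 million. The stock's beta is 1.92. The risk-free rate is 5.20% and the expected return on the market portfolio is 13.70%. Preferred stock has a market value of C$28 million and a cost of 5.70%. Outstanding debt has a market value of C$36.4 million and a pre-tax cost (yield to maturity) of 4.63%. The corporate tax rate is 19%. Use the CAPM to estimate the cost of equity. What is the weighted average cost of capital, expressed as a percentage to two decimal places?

18.33%

Market risk premium = 13.7% − 5.2% = 8.5%.
Cost of equity via CAPM: Re = 5.2% + 1.92 × 8.5% = 21.5200%.
Total capital V = 277 + 28 + 36.4 = 341.4.
Equity: weight = 277/341.4 = 0.8114; cost = 21.52%.
Preferred: weight = 28/341.4 = 0.0820; cost = 5.7%.
Debt: weight = 36.4/341.4 = 0.1066; after-tax cost = 4.63% × (1 − 19%) = 3.7503%.
WACC = 0.8114 × 21.5200% + 0.0820 × 5.7000% + 0.1066 × 3.7503% = 18.3279%.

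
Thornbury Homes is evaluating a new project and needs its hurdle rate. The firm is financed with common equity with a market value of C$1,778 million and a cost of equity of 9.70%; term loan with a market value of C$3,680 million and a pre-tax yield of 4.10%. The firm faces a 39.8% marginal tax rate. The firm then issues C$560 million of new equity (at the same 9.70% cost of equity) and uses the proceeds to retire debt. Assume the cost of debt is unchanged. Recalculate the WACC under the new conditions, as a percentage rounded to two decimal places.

After the change:
Total capital V = 2338 + 3120 = 5458.
Equity: weight = 2338/5458 = 0.4284; cost = 9.7%.
Term loan: weight = 3120/5458 = 0.5716; after-tax cost = 4.1% × (1 − 39.8%) = 2.4682%.
WACC = 0.4284 × 9.7000% + 0.5716 × 2.4682% = 5.5660%.

5.57%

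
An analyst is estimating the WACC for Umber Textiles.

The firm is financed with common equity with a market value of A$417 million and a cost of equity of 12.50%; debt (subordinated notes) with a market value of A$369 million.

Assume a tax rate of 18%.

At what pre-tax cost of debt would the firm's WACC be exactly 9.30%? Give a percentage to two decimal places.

Total capital V = 417 + 369 = 786.
Equity weight = 417/786 = 0.5305.
Subordinated notes weight = 369/786 = 0.4695.
Equity contribution = 0.5305 × 12.5% = 6.6317%.
Remaining for debt = 9.3% − 6.6317% = 2.6683%.
Rd × (1 − 18%) × 0.4695 = 2.6683%  ⇒  Rd = 6.9314%.

6.93%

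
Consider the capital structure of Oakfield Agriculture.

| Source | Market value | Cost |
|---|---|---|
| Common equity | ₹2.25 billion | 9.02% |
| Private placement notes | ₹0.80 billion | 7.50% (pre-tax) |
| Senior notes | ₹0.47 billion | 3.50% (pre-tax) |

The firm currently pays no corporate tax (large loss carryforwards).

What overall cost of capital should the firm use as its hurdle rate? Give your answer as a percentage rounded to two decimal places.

Total capital V = 2.25 + 0.8 + 0.47 = 3.52.
Equity: weight = 2.25/3.52 = 0.6392; cost = 9.02%.
Private placement notes: weight = 0.8/3.52 = 0.2273; after-tax cost = 7.5% × (1 − 0%) = 7.5000%.
Senior notes: weight = 0.47/3.52 = 0.1335; after-tax cost = 3.5% × (1 − 0%) = 3.5000%.
WACC = 0.6392 × 9.0200% + 0.2273 × 7.5000% + 0.1335 × 3.5000% = 7.9375%.

7.94%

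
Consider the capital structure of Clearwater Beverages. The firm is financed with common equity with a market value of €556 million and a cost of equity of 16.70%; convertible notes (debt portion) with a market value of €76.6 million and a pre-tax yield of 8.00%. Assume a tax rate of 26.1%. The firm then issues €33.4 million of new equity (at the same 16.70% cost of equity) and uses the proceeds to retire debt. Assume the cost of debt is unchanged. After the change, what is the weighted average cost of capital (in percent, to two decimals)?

15.96%

After the change:
Total capital V = 589.4 + 43.2 = 632.6.
Equity: weight = 589.4/632.6 = 0.9317; cost = 16.7%.
Convertible notes (debt portion): weight = 43.2/632.6 = 0.0683; after-tax cost = 8% × (1 − 26.1%) = 5.9120%.
WACC = 0.9317 × 16.7000% + 0.0683 × 5.9120% = 15.9633%.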